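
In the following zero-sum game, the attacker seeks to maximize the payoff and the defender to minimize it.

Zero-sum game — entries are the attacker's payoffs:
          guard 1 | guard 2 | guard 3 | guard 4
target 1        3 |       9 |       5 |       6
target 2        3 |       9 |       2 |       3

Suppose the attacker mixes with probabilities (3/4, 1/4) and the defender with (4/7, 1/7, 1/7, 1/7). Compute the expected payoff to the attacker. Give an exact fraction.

61/14

Against (4/7, 1/7, 1/7, 1/7), each row's expected payoff is target 1: 32/7; target 2: 26/7.
Taking the (3/4, 1/4)-weighted average: (3/4)·(32/7) + (1/4)·(26/7) = 61/14.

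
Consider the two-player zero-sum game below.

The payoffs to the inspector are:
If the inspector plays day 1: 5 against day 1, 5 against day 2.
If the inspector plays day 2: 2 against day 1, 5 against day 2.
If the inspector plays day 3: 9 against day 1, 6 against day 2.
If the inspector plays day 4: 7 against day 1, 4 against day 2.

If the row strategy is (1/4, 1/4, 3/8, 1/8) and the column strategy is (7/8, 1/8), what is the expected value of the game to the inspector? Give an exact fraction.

Against (7/8, 1/8), each row's expected payoff is day 1: 5; day 2: 19/8; day 3: 69/8; day 4: 53/8.
Taking the (1/4, 1/4, 3/8, 1/8)-weighted average: (1/4)·(5) + (1/4)·(19/8) + (3/8)·(69/8) + (1/8)·(53/8) = 189/32.

189/32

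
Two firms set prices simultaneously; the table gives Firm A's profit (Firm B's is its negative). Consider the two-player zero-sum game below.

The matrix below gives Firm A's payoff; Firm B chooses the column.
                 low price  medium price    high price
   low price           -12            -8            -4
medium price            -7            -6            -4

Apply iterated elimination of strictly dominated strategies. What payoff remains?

-7

Column high price is strictly dominated by low price for Firm B (-12<-4, -7<-4); eliminate high price.
Row low price is strictly dominated by row medium price (-7>-12, -6>-8); eliminate low price.
Column medium price is strictly dominated by low price for Firm B (-7<-6); eliminate medium price.
Only (medium price, low price) remains, with payoff -7.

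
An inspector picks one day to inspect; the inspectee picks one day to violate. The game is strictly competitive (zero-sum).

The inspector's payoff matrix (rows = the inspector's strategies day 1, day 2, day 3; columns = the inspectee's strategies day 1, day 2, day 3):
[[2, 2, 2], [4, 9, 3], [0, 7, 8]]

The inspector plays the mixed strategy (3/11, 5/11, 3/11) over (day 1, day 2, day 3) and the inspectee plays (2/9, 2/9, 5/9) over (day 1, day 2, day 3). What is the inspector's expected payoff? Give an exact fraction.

421/99

Against (2/9, 2/9, 5/9), each row's expected payoff is day 1: 2; day 2: 41/9; day 3: 6.
Taking the (3/11, 5/11, 3/11)-weighted average: (3/11)·(2) + (5/11)·(41/9) + (3/11)·(6) = 421/99.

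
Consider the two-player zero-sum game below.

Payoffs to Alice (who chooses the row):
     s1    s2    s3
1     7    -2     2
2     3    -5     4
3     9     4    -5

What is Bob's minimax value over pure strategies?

4

The worst case (largest entry) in each column is s1: 9, s2: 4, s3: 4.
The best (smallest) of these is 4.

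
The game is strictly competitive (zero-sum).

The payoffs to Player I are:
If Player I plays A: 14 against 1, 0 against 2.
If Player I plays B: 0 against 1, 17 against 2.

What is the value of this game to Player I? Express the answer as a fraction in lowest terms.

Row minima are 0 and 0, so Player I's maximin is 0; column maxima are 14 and 17, so Player II's minimax is 14. These differ, so the equilibrium is in mixed strategies.
Let Player I play A with probability p. Player II is indifferent when 14p = 17(1−p), giving p = 17/31.
Let Player II play 1 with probability q. Player I is indifferent when 14q = 17(1−q), giving q = 17/31.
The value is 14·(17/31) + (0)·(14/31) = 238/31.

238/31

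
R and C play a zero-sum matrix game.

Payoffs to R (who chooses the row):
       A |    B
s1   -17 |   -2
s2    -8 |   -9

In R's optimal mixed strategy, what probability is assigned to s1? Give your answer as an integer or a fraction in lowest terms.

1/16

Row minima are -17 and -9, so R's maximin is -9; column maxima are -8 and -2, so C's minimax is -8. These differ, so the equilibrium is in mixed strategies.
Let R play s1 with probability p. C is indifferent when −17p − 8(1−p) = −2p − 9(1−p), giving p = 1/16.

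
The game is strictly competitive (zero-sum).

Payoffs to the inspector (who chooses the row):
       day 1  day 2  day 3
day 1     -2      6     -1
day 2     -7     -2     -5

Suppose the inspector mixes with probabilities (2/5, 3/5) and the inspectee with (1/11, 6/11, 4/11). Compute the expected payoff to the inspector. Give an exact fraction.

-57/55

Against (1/11, 6/11, 4/11), each row's expected payoff is day 1: 30/11; day 2: -39/11.
Taking the (2/5, 3/5)-weighted average: (2/5)·(30/11) + (3/5)·(-39/11) = -57/55.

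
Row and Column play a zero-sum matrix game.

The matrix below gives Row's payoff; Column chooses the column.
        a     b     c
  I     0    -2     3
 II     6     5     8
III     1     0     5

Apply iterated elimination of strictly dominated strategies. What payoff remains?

Column c is strictly dominated by a for Column (0<3, 6<8, 1<5); eliminate c.
Column a is strictly dominated by b for Column (-2<0, 5<6, 0<1); eliminate a.
Row I is strictly dominated by row II (5>-2); eliminate I.
Row III is strictly dominated by row II (5>0); eliminate III.
Only (II, b) remains, with payoff 5.

5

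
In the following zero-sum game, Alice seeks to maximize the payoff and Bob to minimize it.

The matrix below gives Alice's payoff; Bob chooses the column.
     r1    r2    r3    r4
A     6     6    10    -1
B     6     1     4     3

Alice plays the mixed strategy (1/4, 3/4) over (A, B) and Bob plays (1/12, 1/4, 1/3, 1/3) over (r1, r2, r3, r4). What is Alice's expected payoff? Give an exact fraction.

57/16

Against (1/12, 1/4, 1/3, 1/3), each row's expected payoff is A: 5; B: 37/12.
Taking the (1/4, 3/4)-weighted average: (1/4)·(5) + (3/4)·(37/12) = 57/16.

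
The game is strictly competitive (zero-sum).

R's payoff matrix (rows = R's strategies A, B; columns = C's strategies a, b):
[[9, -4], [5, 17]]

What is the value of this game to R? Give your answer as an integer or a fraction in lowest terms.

Row minima are -4 and 5, so R's maximin is 5; column maxima are 9 and 17, so C's minimax is 9. These differ, so the equilibrium is in mixed strategies.
Let R play A with probability p. C is indifferent when 9p + 5(1−p) = −4p + 17(1−p), giving p = 12/25.
Let C play a with probability q. R is indifferent when 9q − 4(1−q) = 5q + 17(1−q), giving q = 21/25.
The value is 9·(21/25) + (-4)·(4/25) = 173/25.

173/25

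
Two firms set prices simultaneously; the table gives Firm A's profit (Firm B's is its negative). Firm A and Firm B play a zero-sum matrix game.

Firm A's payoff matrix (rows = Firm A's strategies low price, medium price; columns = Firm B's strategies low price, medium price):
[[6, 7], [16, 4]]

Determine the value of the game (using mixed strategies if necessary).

Row minima are 6 and 4, so Firm A's maximin is 6; column maxima are 16 and 7, so Firm B's minimax is 7. These differ, so the equilibrium is in mixed strategies.
Let Firm A play low price with probability p. Firm B is indifferent when 6p + 16(1−p) = 7p + 4(1−p), giving p = 12/13.
Let Firm B play low price with probability q. Firm A is indifferent when 6q + 7(1−q) = 16q + 4(1−q), giving q = 3/13.
The value is 6·(3/13) + (7)·(10/13) = 88/13.

88/13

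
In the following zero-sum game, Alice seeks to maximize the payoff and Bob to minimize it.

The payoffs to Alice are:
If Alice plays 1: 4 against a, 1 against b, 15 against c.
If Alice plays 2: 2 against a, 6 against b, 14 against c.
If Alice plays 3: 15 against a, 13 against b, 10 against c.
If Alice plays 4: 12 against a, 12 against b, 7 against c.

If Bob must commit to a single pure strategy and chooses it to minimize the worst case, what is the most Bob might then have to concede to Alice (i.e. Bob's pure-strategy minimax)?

13

The worst case (largest entry) in each column is a: 15, b: 13, c: 15.
The best (smallest) of these is 13.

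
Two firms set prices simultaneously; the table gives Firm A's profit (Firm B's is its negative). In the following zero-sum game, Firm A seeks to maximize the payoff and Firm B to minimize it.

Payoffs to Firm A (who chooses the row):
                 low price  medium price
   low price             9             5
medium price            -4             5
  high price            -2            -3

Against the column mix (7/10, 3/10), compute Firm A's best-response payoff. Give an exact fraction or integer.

39/5

low price: (9)·(7/10) + (5)·(3/10) = 39/5.
medium price: (-4)·(7/10) + (5)·(3/10) = -13/10.
high price: (-2)·(7/10) + (-3)·(3/10) = -23/10.
The best pure response is low price with expected payoff 39/5.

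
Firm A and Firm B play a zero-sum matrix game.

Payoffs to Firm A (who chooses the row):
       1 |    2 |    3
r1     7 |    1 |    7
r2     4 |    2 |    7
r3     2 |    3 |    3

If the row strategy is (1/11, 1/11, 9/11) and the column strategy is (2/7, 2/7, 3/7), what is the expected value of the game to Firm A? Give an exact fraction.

241/77

Against (2/7, 2/7, 3/7), each row's expected payoff is r1: 37/7; r2: 33/7; r3: 19/7.
Taking the (1/11, 1/11, 9/11)-weighted average: (1/11)·(37/7) + (1/11)·(33/7) + (9/11)·(19/7) = 241/77.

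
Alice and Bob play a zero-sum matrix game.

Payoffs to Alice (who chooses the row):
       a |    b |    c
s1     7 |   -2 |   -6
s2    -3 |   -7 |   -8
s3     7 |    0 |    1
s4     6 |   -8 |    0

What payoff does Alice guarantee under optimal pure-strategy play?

0

Row minima: -6, -8, 0, -8 → Alice's maximin is 0.
Column maxima: 7, 0, 1 → Bob's minimax is 0.
They coincide at (s3, b), so the value is 0.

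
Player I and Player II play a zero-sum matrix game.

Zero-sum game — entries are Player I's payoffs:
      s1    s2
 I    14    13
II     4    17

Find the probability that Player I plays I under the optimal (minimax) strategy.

Row minima are 13 and 4, so Player I's maximin is 13; column maxima are 14 and 17, so Player II's minimax is 14. These differ, so the equilibrium is in mixed strategies.
Let Player I play I with probability p. Player II is indifferent when 14p + 4(1−p) = 13p + 17(1−p), giving p = 13/14.

13/14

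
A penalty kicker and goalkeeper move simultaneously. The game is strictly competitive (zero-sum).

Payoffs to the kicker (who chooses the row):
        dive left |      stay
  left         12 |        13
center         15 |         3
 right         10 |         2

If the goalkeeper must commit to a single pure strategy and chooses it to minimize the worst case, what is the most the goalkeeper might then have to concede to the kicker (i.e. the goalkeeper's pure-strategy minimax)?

13

The worst case (largest entry) in each column is dive left: 15, stay: 13.
The best (smallest) of these is 13.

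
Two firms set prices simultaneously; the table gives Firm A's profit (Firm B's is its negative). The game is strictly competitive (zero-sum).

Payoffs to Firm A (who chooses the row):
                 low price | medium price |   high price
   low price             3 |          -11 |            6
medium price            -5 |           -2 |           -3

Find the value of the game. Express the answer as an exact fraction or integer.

-61/17

Column high price is strictly dominated by low price for Firm B (it gives Firm A more in every row).
The remaining 2×2 game on (low price, medium price) × (low price, medium price) has no saddle point. Let Firm A play low price with probability p; indifference gives 3p − 5(1−p) = −11p − 2(1−p), so p = 3/17.
Similarly Firm B's optimal q on low price is 9/17, and the value is 3·(9/17) + (-11)·(8/17) = -61/17.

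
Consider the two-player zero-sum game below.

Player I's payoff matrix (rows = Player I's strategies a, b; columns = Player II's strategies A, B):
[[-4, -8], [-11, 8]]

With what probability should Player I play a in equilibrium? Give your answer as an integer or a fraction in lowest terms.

Row minima are -8 and -11, so Player I's maximin is -8; column maxima are -4 and 8, so Player II's minimax is -4. These differ, so the equilibrium is in mixed strategies.
Let Player I play a with probability p. Player II is indifferent when −4p − 11(1−p) = −8p + 8(1−p), giving p = 19/23.

19/23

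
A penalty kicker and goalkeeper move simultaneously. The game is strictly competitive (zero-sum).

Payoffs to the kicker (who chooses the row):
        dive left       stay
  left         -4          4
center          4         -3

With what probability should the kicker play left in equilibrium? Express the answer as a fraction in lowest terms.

Row minima are -4 and -3, so the kicker's maximin is -3; column maxima are 4 and 4, so the goalkeeper's minimax is 4. These differ, so the equilibrium is in mixed strategies.
Let the kicker play left with probability p. The goalkeeper is indifferent when −4p + 4(1−p) = 4p − 3(1−p), giving p = 7/15.

7/15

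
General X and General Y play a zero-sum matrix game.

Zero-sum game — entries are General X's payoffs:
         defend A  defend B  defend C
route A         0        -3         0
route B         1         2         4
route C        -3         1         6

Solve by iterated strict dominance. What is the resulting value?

Row route A is strictly dominated by row route B (1>0, 2>-3, 4>0); eliminate route A.
Column defend B is strictly dominated by defend A for General Y (1<2, -3<1); eliminate defend B.
Column defend C is strictly dominated by defend A for General Y (1<4, -3<6); eliminate defend C.
Row route C is strictly dominated by row route B (1>-3); eliminate route C.
Only (route B, defend A) remains, with payoff 1.

1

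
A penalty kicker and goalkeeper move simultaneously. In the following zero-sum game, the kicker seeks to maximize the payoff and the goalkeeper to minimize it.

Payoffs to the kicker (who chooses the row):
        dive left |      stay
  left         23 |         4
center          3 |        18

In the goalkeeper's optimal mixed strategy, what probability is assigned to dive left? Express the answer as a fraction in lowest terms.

Row minima are 4 and 3, so the kicker's maximin is 4; column maxima are 23 and 18, so the goalkeeper's minimax is 18. These differ, so the equilibrium is in mixed strategies.
Let the goalkeeper play dive left with probability q. The kicker is indifferent when 23q + 4(1−q) = 3q + 18(1−q), giving q = 7/17.

7/17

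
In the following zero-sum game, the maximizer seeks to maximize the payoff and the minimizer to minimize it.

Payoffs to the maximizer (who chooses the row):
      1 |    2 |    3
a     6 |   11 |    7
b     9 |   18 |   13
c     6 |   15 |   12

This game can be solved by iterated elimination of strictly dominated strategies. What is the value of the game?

Row c is strictly dominated by row b (9>6, 18>15, 13>12); eliminate c.
Row a is strictly dominated by row b (9>6, 18>11, 13>7); eliminate a.
Column 2 is strictly dominated by 1 for the minimizer (9<18); eliminate 2.
Column 3 is strictly dominated by 1 for the minimizer (9<13); eliminate 3.
Only (b, 1) remains, with payoff 9.

9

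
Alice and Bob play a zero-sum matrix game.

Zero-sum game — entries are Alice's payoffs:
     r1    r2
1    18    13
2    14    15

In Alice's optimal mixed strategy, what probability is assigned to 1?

Row minima are 13 and 14, so Alice's maximin is 14; column maxima are 18 and 15, so Bob's minimax is 15. These differ, so the equilibrium is in mixed strategies.
Let Alice play 1 with probability p. Bob is indifferent when 18p + 14(1−p) = 13p + 15(1−p), giving p = 1/6.

1/6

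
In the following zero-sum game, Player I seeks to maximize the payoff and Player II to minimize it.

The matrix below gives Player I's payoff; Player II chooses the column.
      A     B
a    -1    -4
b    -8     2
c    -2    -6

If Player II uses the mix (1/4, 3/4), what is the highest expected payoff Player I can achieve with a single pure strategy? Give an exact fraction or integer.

-1/2

a: (-1)·(1/4) + (-4)·(3/4) = -13/4.
b: (-8)·(1/4) + (2)·(3/4) = -1/2.
c: (-2)·(1/4) + (-6)·(3/4) = -5.
The best pure response is b with expected payoff -1/2.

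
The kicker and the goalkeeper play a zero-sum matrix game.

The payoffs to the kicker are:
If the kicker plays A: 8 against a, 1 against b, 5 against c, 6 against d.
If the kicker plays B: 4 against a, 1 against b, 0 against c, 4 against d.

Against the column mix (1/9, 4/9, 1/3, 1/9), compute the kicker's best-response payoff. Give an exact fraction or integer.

A: (8)·(1/9) + (1)·(4/9) + (5)·(1/3) + (6)·(1/9) = 11/3.
B: (4)·(1/9) + (1)·(4/9) + (0)·(1/3) + (4)·(1/9) = 4/3.
The best pure response is A with expected payoff 11/3.

11/3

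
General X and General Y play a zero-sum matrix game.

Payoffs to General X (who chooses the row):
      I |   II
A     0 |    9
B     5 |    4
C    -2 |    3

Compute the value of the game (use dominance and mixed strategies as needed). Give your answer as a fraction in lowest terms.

9/2

Row C is strictly dominated by row A, so General X never plays it.
The remaining 2×2 game on (A, B) × (I, II) has no saddle point. Let General X play A with probability p; indifference gives 5(1−p) = 9p + 4(1−p), so p = 1/10.
Similarly General Y's optimal q on I is 1/2, and the value is 0·(1/2) + (9)·(1/2) = 9/2.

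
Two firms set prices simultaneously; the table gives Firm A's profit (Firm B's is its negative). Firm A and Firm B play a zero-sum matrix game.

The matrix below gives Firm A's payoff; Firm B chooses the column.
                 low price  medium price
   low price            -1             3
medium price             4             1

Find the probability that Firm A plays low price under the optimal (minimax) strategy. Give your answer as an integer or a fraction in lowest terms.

3/7

Row minima are -1 and 1, so Firm A's maximin is 1; column maxima are 4 and 3, so Firm B's minimax is 3. These differ, so the equilibrium is in mixed strategies.
Let Firm A play low price with probability p. Firm B is indifferent when −p + 4(1−p) = 3p + (1−p), giving p = 3/7.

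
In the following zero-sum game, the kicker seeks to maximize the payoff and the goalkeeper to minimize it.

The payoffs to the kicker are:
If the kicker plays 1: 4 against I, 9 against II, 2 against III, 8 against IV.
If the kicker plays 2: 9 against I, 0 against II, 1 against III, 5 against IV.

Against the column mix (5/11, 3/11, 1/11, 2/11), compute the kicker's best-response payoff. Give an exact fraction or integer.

65/11

1: (4)·(5/11) + (9)·(3/11) + (2)·(1/11) + (8)·(2/11) = 65/11.
2: (9)·(5/11) + (0)·(3/11) + (1)·(1/11) + (5)·(2/11) = 56/11.
The best pure response is 1 with expected payoff 65/11.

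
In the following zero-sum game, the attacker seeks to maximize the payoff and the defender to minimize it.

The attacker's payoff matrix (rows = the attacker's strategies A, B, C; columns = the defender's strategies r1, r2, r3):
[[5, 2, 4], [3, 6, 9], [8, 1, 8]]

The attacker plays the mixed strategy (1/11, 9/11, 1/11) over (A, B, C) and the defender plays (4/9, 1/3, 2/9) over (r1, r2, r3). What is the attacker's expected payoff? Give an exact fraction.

47/9

Against (4/9, 1/3, 2/9), each row's expected payoff is A: 34/9; B: 16/3; C: 17/3.
Taking the (1/11, 9/11, 1/11)-weighted average: (1/11)·(34/9) + (9/11)·(16/3) + (1/11)·(17/3) = 47/9.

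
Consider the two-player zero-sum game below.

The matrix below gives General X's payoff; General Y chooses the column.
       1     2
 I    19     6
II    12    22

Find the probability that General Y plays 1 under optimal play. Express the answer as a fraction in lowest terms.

Row minima are 6 and 12, so General X's maximin is 12; column maxima are 19 and 22, so General Y's minimax is 19. These differ, so the equilibrium is in mixed strategies.
Let General Y play 1 with probability q. General X is indifferent when 19q + 6(1−q) = 12q + 22(1−q), giving q = 16/23.

16/23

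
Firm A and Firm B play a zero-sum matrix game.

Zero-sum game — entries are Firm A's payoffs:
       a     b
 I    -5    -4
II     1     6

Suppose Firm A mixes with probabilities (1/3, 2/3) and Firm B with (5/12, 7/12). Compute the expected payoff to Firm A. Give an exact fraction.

Against (5/12, 7/12), each row's expected payoff is I: -53/12; II: 47/12.
Taking the (1/3, 2/3)-weighted average: (1/3)·(-53/12) + (2/3)·(47/12) = 41/36.

41/36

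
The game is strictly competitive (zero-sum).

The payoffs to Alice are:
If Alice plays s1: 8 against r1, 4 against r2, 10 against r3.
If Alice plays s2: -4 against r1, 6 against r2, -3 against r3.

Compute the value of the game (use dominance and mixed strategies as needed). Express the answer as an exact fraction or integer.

Column r3 is strictly dominated by r1 for Bob (it gives Alice more in every row).
The remaining 2×2 game on (s1, s2) × (r1, r2) has no saddle point. Let Alice play s1 with probability p; indifference gives 8p − 4(1−p) = 4p + 6(1−p), so p = 5/7.
Similarly Bob's optimal q on r1 is 1/7, and the value is 8·(1/7) + (4)·(6/7) = 32/7.

32/7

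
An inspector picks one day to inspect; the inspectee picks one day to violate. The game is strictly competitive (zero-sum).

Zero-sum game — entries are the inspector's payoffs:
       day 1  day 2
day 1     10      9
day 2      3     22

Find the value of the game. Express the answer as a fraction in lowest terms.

Row minima are 9 and 3, so the inspector's maximin is 9; column maxima are 10 and 22, so the inspectee's minimax is 10. These differ, so the equilibrium is in mixed strategies.
Let the inspector play day 1 with probability p. The inspectee is indifferent when 10p + 3(1−p) = 9p + 22(1−p), giving p = 19/20.
Let the inspectee play day 1 with probability q. The inspector is indifferent when 10q + 9(1−q) = 3q + 22(1−q), giving q = 13/20.
The value is 10·(13/20) + (9)·(7/20) = 193/20.

193/20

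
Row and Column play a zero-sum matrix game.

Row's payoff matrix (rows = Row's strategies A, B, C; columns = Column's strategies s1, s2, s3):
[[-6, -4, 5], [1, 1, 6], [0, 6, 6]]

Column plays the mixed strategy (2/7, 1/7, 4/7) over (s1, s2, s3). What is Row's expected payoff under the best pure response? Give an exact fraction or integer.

30/7

A: (-6)·(2/7) + (-4)·(1/7) + (5)·(4/7) = 4/7.
B: (1)·(2/7) + (1)·(1/7) + (6)·(4/7) = 27/7.
C: (0)·(2/7) + (6)·(1/7) + (6)·(4/7) = 30/7.
The best pure response is C with expected payoff 30/7.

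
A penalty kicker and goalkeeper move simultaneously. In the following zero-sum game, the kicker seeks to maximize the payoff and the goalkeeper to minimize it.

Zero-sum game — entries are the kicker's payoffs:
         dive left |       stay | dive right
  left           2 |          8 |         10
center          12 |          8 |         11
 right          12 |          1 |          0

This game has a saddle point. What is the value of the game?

Row minima: 2, 8, 0 → the kicker's maximin is 8.
Column maxima: 12, 8, 11 → the goalkeeper's minimax is 8.
They coincide at (center, stay), so the value is 8.

8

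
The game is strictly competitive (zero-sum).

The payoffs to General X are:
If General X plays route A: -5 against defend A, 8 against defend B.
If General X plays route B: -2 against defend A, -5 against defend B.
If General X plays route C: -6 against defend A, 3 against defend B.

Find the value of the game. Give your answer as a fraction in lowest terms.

Row route C is strictly dominated by row route A, so General X never plays it.
The remaining 2×2 game on (route A, route B) × (defend A, defend B) has no saddle point. Let General X play route A with probability p; indifference gives −5p − 2(1−p) = 8p − 5(1−p), so p = 3/16.
Similarly General Y's optimal q on defend A is 13/16, and the value is -5·(13/16) + (8)·(3/16) = -41/16.

-41/16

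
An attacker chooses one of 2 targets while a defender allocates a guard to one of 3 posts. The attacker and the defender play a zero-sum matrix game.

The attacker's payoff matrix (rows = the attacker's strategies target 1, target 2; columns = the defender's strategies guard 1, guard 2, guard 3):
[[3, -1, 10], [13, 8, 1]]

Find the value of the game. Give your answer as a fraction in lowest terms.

Column guard 1 is strictly dominated by guard 2 for the defender (it gives the attacker more in every row).
The remaining 2×2 game on (target 1, target 2) × (guard 2, guard 3) has no saddle point. Let the attacker play target 1 with probability p; indifference gives −p + 8(1−p) = 10p + (1−p), so p = 7/18.
Similarly the defender's optimal q on guard 2 is 1/2, and the value is -1·(1/2) + (10)·(1/2) = 9/2.

9/2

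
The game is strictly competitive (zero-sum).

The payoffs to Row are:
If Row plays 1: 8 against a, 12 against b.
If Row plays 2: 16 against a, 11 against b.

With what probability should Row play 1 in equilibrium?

Row minima are 8 and 11, so Row's maximin is 11; column maxima are 16 and 12, so Column's minimax is 12. These differ, so the equilibrium is in mixed strategies.
Let Row play 1 with probability p. Column is indifferent when 8p + 16(1−p) = 12p + 11(1−p), giving p = 5/9.

5/9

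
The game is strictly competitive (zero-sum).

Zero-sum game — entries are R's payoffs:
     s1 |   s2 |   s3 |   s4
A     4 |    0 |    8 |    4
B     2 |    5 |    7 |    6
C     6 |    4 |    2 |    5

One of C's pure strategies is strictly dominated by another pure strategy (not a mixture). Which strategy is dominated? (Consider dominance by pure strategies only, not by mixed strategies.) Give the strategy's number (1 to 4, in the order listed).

C prefers columns that give R less. Compare s4 with s2: 0 < 4, 5 < 6, 4 < 5.
So s2 strictly dominates s4 for C; s4 is strictly dominated.

4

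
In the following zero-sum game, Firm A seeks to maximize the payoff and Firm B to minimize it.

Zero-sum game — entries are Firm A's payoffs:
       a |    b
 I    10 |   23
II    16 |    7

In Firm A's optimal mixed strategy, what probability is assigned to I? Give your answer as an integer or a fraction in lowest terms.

Row minima are 10 and 7, so Firm A's maximin is 10; column maxima are 16 and 23, so Firm B's minimax is 16. These differ, so the equilibrium is in mixed strategies.
Let Firm A play I with probability p. Firm B is indifferent when 10p + 16(1−p) = 23p + 7(1−p), giving p = 9/22.

9/22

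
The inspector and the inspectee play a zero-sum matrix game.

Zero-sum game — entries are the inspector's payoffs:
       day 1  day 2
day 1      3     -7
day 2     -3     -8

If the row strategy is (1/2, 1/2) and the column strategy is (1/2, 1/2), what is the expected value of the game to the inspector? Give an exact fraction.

Against (1/2, 1/2), each row's expected payoff is day 1: -2; day 2: -11/2.
Taking the (1/2, 1/2)-weighted average: (1/2)·(-2) + (1/2)·(-11/2) = -15/4.

-15/4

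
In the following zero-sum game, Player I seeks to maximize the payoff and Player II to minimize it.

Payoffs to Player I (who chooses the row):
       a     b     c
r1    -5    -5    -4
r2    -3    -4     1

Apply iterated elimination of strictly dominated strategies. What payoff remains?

-4

Row r1 is strictly dominated by row r2 (-3>-5, -4>-5, 1>-4); eliminate r1.
Column a is strictly dominated by b for Player II (-4<-3); eliminate a.
Column c is strictly dominated by b for Player II (-4<1); eliminate c.
Only (r2, b) remains, with payoff -4.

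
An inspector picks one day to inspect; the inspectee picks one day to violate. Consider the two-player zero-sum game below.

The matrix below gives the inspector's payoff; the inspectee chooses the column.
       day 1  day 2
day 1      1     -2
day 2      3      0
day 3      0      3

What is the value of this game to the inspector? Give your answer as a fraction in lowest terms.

Row day 1 is strictly dominated by row day 2, so the inspector never plays it.
The remaining 2×2 game on (day 2, day 3) × (day 1, day 2) has no saddle point. Let the inspector play day 2 with probability p; indifference gives 3p = 3(1−p), so p = 1/2.
Similarly the inspectee's optimal q on day 1 is 1/2, and the value is 3·(1/2) + (0)·(1/2) = 3/2.

3/2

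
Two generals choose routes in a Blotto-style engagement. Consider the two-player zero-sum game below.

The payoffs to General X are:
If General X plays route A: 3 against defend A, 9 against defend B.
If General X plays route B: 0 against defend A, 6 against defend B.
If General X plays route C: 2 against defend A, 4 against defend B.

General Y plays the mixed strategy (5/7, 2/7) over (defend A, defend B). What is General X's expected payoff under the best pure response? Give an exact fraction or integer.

33/7

route A: (3)·(5/7) + (9)·(2/7) = 33/7.
route B: (0)·(5/7) + (6)·(2/7) = 12/7.
route C: (2)·(5/7) + (4)·(2/7) = 18/7.
The best pure response is route A with expected payoff 33/7.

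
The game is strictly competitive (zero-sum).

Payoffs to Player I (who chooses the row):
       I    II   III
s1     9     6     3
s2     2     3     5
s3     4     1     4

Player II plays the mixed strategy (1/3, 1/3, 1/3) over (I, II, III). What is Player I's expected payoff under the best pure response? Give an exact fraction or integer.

s1: (9)·(1/3) + (6)·(1/3) + (3)·(1/3) = 6.
s2: (2)·(1/3) + (3)·(1/3) + (5)·(1/3) = 10/3.
s3: (4)·(1/3) + (1)·(1/3) + (4)·(1/3) = 3.
The best pure response is s1 with expected payoff 6.

6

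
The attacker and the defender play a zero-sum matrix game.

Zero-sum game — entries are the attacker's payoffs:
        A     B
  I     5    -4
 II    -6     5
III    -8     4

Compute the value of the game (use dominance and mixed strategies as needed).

1/20

Row III is strictly dominated by row II, so the attacker never plays it.
The remaining 2×2 game on (I, II) × (A, B) has no saddle point. Let the attacker play I with probability p; indifference gives 5p − 6(1−p) = −4p + 5(1−p), so p = 11/20.
Similarly the defender's optimal q on A is 9/20, and the value is 5·(9/20) + (-4)·(11/20) = 1/20.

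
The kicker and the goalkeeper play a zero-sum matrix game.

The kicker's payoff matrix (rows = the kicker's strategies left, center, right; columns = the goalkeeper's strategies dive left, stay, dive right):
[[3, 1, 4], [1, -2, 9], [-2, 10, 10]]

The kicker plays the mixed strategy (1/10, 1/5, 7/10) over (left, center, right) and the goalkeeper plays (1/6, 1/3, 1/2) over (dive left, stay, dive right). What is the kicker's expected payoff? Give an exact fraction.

401/60

Against (1/6, 1/3, 1/2), each row's expected payoff is left: 17/6; center: 4; right: 8.
Taking the (1/10, 1/5, 7/10)-weighted average: (1/10)·(17/6) + (1/5)·(4) + (7/10)·(8) = 401/60.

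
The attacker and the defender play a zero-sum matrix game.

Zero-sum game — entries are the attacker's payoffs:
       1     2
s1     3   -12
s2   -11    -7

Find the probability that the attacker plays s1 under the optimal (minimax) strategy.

Row minima are -12 and -11, so the attacker's maximin is -11; column maxima are 3 and -7, so the defender's minimax is -7. These differ, so the equilibrium is in mixed strategies.
Let the attacker play s1 with probability p. The defender is indifferent when 3p − 11(1−p) = −12p − 7(1−p), giving p = 4/19.

4/19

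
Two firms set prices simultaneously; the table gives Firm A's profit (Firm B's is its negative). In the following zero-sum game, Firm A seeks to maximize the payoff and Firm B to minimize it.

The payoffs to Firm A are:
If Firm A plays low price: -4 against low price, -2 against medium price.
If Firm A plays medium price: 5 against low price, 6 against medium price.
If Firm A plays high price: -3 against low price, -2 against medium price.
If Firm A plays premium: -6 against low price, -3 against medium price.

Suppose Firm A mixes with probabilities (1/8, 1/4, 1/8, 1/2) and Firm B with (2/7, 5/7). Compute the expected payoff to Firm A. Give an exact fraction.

Against (2/7, 5/7), each row's expected payoff is low price: -18/7; medium price: 40/7; high price: -16/7; premium: -27/7.
Taking the (1/8, 1/4, 1/8, 1/2)-weighted average: (1/8)·(-18/7) + (1/4)·(40/7) + (1/8)·(-16/7) + (1/2)·(-27/7) = -31/28.

-31/28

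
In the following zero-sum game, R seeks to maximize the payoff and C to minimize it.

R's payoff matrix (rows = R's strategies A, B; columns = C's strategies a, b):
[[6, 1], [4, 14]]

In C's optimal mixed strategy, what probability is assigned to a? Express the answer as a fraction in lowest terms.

Row minima are 1 and 4, so R's maximin is 4; column maxima are 6 and 14, so C's minimax is 6. These differ, so the equilibrium is in mixed strategies.
Let C play a with probability q. R is indifferent when 6q + (1−q) = 4q + 14(1−q), giving q = 13/15.

13/15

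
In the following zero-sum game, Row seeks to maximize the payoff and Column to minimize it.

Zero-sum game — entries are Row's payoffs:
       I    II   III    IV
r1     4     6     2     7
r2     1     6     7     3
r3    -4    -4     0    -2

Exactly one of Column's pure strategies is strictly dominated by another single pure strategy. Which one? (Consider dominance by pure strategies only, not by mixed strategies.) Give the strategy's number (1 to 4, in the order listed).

4

Column prefers columns that give Row less. Compare IV with I: 4 < 7, 1 < 3, -4 < -2.
So I strictly dominates IV for Column; IV is strictly dominated.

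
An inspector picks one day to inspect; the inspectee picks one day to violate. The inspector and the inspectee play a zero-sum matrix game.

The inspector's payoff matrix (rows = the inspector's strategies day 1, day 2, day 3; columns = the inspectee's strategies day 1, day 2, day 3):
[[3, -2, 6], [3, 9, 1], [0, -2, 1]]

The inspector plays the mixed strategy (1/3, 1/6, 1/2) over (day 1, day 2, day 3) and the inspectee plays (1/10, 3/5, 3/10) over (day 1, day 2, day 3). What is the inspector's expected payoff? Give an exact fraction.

17/20

Against (1/10, 3/5, 3/10), each row's expected payoff is day 1: 9/10; day 2: 6; day 3: -9/10.
Taking the (1/3, 1/6, 1/2)-weighted average: (1/3)·(9/10) + (1/6)·(6) + (1/2)·(-9/10) = 17/20.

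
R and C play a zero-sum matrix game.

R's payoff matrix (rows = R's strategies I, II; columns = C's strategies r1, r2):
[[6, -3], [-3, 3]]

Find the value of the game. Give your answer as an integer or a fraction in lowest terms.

Row minima are -3 and -3, so R's maximin is -3; column maxima are 6 and 3, so C's minimax is 3. These differ, so the equilibrium is in mixed strategies.
Let R play I with probability p. C is indifferent when 6p − 3(1−p) = −3p + 3(1−p), giving p = 2/5.
Let C play r1 with probability q. R is indifferent when 6q − 3(1−q) = −3q + 3(1−q), giving q = 2/5.
The value is 6·(2/5) + (-3)·(3/5) = 3/5.

3/5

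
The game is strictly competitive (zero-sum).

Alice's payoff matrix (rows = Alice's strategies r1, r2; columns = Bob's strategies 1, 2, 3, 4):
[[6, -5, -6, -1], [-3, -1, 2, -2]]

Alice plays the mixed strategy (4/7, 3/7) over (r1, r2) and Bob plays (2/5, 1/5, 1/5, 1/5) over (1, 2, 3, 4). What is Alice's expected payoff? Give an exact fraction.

-3/5

Against (2/5, 1/5, 1/5, 1/5), each row's expected payoff is r1: 0; r2: -7/5.
Taking the (4/7, 3/7)-weighted average: (4/7)·(0) + (3/7)·(-7/5) = -3/5.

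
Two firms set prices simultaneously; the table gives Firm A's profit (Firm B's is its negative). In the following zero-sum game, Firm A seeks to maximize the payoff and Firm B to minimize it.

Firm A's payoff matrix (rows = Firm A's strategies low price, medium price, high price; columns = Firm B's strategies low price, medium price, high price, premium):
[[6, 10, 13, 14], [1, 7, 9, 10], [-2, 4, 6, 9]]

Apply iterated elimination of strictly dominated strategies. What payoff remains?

6

Row high price is strictly dominated by row low price (6>-2, 10>4, 13>6, 14>9); eliminate high price.
Row medium price is strictly dominated by row low price (6>1, 10>7, 13>9, 14>10); eliminate medium price.
Column medium price is strictly dominated by low price for Firm B (6<10); eliminate medium price.
Column premium is strictly dominated by low price for Firm B (6<14); eliminate premium.
Column high price is strictly dominated by low price for Firm B (6<13); eliminate high price.
Only (low price, low price) remains, with payoff 6.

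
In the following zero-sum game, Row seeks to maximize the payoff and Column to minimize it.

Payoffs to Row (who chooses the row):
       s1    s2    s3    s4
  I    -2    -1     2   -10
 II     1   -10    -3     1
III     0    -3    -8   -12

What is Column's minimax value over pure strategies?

-1

The worst case (largest entry) in each column is s1: 1, s2: -1, s3: 2, s4: 1.
The best (smallest) of these is -1.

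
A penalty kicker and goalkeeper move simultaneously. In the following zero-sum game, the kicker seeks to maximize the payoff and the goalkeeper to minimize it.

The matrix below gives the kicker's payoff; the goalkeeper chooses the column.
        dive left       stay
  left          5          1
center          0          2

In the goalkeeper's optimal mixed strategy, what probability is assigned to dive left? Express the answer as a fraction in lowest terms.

Row minima are 1 and 0, so the kicker's maximin is 1; column maxima are 5 and 2, so the goalkeeper's minimax is 2. These differ, so the equilibrium is in mixed strategies.
Let the goalkeeper play dive left with probability q. The kicker is indifferent when 5q + (1−q) = 2(1−q), giving q = 1/6.

1/6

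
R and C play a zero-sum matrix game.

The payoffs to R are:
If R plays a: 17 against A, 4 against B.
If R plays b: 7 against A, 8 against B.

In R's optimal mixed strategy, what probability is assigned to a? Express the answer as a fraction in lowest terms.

1/14

Row minima are 4 and 7, so R's maximin is 7; column maxima are 17 and 8, so C's minimax is 8. These differ, so the equilibrium is in mixed strategies.
Let R play a with probability p. C is indifferent when 17p + 7(1−p) = 4p + 8(1−p), giving p = 1/14.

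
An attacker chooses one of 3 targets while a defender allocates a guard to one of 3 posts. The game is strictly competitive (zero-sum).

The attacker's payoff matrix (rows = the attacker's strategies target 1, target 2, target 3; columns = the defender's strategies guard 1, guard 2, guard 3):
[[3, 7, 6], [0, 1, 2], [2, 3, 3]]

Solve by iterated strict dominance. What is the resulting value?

Row target 2 is strictly dominated by row target 1 (3>0, 7>1, 6>2); eliminate target 2.
Column guard 2 is strictly dominated by guard 1 for the defender (3<7, 2<3); eliminate guard 2.
Column guard 3 is strictly dominated by guard 1 for the defender (3<6, 2<3); eliminate guard 3.
Row target 3 is strictly dominated by row target 1 (3>2); eliminate target 3.
Only (target 1, guard 1) remains, with payoff 3.

3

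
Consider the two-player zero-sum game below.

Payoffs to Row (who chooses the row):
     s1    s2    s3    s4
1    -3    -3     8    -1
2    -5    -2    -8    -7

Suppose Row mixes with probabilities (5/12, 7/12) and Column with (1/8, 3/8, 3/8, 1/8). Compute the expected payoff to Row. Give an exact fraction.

Against (1/8, 3/8, 3/8, 1/8), each row's expected payoff is 1: 11/8; 2: -21/4.
Taking the (5/12, 7/12)-weighted average: (5/12)·(11/8) + (7/12)·(-21/4) = -239/96.

-239/96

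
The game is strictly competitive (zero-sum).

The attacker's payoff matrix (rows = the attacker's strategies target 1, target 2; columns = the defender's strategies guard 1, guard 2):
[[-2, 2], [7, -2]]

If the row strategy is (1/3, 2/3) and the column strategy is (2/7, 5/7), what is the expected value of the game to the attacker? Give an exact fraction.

2/3

Against (2/7, 5/7), each row's expected payoff is target 1: 6/7; target 2: 4/7.
Taking the (1/3, 2/3)-weighted average: (1/3)·(6/7) + (2/3)·(4/7) = 2/3.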